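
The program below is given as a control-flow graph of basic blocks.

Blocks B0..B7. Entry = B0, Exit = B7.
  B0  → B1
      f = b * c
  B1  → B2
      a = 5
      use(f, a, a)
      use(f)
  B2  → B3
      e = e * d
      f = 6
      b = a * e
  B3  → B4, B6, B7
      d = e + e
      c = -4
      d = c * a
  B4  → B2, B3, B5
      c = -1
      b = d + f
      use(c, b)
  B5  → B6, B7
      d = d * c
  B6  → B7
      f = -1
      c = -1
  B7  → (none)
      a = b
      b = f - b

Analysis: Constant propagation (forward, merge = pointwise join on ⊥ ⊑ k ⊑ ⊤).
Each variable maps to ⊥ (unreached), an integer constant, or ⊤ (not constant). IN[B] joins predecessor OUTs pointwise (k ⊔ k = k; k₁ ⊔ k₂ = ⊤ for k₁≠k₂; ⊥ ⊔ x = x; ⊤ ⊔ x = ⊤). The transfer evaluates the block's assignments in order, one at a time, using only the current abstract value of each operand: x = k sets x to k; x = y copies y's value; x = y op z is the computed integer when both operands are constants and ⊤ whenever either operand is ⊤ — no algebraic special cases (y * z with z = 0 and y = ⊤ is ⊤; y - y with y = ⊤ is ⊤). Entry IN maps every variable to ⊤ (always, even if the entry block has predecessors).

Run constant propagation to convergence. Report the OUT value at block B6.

Fixpoint table:
  B0:   IN=(all ⊤)   OUT=(all ⊤)
  B1:   IN=(all ⊤)   OUT={a:5; rest ⊤}
  B2:   IN={a:5; rest ⊤}   OUT={a:5, f:6; rest ⊤}
  B3:   IN={a:5, f:6; rest ⊤}   OUT={a:5, c:-4, d:-20, f:6; rest ⊤}
  B4:   IN={a:5, c:-4, d:-20, f:6; rest ⊤}   OUT={a:5, b:-14, c:-1, d:-20, f:6; rest ⊤}
  B5:   IN={a:5, b:-14, c:-1, d:-20, f:6; rest ⊤}   OUT={a:5, b:-14, c:-1, d:20, f:6; rest ⊤}
  B6:   IN={a:5, f:6; rest ⊤}   OUT={a:5, c:-1, f:-1; rest ⊤}
  B7:   IN={a:5; rest ⊤}   OUT=(all ⊤)

Merge at B6: IN[B6] = OUT[B3] ⊔ OUT[B5] = {a: 5, b: ⊤, c: ⊤, d: ⊤, e: ⊤, f: 6}
Applying B6's transfer function to that IN value gives OUT[B6] (row B6 above).

Answer: {a: 5, b: ⊤, c: -1, d: ⊤, e: ⊤, f: -1}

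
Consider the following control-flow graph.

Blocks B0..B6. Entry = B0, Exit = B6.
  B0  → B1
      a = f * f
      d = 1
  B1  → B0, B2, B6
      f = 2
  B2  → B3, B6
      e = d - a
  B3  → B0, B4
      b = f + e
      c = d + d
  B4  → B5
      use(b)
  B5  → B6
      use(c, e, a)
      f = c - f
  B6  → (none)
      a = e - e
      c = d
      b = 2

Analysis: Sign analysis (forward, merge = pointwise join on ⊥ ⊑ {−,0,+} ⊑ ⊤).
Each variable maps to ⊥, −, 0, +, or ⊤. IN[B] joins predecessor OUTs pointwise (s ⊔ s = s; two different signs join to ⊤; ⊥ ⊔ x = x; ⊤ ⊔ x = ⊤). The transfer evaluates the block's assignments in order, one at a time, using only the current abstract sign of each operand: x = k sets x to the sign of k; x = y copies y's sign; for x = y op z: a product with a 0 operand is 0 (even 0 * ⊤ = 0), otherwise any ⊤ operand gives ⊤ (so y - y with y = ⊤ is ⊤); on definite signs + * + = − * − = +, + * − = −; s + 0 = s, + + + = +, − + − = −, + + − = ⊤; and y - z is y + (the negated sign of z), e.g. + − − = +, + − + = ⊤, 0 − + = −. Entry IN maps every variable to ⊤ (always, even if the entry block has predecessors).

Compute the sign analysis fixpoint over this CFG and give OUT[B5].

Answer: {a: ⊤, b: ⊤, c: +, d: +, e: ⊤, f: ⊤}

Derivation:
Converged values:
  B0:  IN=(all ⊤)  OUT={d:+; rest ⊤}
  B1:  IN={d:+; rest ⊤}  OUT={d:+, f:+; rest ⊤}
  B2:  IN={d:+, f:+; rest ⊤}  OUT={d:+, f:+; rest ⊤}
  B3:  IN={d:+, f:+; rest ⊤}  OUT={c:+, d:+, f:+; rest ⊤}
  B4:  IN={c:+, d:+, f:+; rest ⊤}  OUT={c:+, d:+, f:+; rest ⊤}
  B5:  IN={c:+, d:+, f:+; rest ⊤}  OUT={c:+, d:+; rest ⊤}
  B6:  IN={d:+; rest ⊤}  OUT={b:+, c:+, d:+; rest ⊤}

Merge at B5: IN[B5] = OUT[B4] = {a: ⊤, b: ⊤, c: +, d: +, e: ⊤, f: +}
Applying B5's transfer function to that IN value gives OUT[B5] (row B5 above).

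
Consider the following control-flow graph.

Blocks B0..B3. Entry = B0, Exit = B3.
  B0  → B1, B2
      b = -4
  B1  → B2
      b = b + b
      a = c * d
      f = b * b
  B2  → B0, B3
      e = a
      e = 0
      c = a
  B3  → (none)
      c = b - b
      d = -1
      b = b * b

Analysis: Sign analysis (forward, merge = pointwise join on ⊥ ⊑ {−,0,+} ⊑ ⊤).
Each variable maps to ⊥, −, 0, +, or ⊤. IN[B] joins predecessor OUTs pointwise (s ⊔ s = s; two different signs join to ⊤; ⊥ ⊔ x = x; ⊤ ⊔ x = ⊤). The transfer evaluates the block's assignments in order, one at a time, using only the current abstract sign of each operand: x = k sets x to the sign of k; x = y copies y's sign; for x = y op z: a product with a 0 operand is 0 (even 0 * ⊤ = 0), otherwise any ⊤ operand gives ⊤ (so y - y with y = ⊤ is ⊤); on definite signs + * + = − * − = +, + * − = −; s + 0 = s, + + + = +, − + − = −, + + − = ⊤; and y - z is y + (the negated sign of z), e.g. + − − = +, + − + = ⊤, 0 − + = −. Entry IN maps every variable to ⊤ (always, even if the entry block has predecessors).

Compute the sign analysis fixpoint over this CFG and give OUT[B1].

Per-block solution:
  B0:  IN=(all ⊤)  OUT={b:-; rest ⊤}
  B1:  IN={b:-; rest ⊤}  OUT={b:-, f:+; rest ⊤}
  B2:  IN={b:-; rest ⊤}  OUT={b:-, e:0; rest ⊤}
  B3:  IN={b:-, e:0; rest ⊤}  OUT={b:+, d:-, e:0; rest ⊤}

Merge at B1: IN[B1] = OUT[B0] = {a: ⊤, b: -, c: ⊤, d: ⊤, e: ⊤, f: ⊤}
Applying B1's transfer function to that IN value gives OUT[B1] (row B1 above).

Answer: {a: ⊤, b: -, c: ⊤, d: ⊤, e: ⊤, f: +}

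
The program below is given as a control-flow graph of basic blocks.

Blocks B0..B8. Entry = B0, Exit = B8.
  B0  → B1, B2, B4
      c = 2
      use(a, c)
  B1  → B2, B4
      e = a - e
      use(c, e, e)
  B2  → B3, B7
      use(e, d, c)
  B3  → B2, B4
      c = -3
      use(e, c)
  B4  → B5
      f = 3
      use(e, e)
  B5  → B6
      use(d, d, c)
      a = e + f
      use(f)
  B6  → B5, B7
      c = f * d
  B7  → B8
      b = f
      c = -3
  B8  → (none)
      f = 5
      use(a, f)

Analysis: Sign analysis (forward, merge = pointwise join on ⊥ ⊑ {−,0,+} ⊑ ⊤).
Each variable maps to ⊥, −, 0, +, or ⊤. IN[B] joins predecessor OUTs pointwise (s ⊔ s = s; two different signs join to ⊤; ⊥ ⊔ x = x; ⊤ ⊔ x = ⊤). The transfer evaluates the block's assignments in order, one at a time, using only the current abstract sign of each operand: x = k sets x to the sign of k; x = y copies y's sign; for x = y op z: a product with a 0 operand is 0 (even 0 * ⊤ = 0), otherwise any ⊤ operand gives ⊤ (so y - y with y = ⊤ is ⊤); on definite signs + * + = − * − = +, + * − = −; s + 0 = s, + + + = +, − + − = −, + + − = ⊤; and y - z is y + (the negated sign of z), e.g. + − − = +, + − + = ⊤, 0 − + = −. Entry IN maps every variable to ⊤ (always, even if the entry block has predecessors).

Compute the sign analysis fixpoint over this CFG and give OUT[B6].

Fixpoint table:
  B0: | IN=(all ⊤) | OUT={c:+; rest ⊤}
  B1: | IN={c:+; rest ⊤} | OUT={c:+; rest ⊤}
  B2: | IN=(all ⊤) | OUT=(all ⊤)
  B3: | IN=(all ⊤) | OUT={c:-; rest ⊤}
  B4: | IN=(all ⊤) | OUT={f:+; rest ⊤}
  B5: | IN={f:+; rest ⊤} | OUT={f:+; rest ⊤}
  B6: | IN={f:+; rest ⊤} | OUT={f:+; rest ⊤}
  B7: | IN=(all ⊤) | OUT={c:-; rest ⊤}
  B8: | IN={c:-; rest ⊤} | OUT={c:-, f:+; rest ⊤}

Merge at B6: IN[B6] = OUT[B5] = {a: ⊤, b: ⊤, c: ⊤, d: ⊤, e: ⊤, f: +}
Applying B6's transfer function to that IN value gives OUT[B6] (row B6 above).

Answer: {a: ⊤, b: ⊤, c: ⊤, d: ⊤, e: ⊤, f: +}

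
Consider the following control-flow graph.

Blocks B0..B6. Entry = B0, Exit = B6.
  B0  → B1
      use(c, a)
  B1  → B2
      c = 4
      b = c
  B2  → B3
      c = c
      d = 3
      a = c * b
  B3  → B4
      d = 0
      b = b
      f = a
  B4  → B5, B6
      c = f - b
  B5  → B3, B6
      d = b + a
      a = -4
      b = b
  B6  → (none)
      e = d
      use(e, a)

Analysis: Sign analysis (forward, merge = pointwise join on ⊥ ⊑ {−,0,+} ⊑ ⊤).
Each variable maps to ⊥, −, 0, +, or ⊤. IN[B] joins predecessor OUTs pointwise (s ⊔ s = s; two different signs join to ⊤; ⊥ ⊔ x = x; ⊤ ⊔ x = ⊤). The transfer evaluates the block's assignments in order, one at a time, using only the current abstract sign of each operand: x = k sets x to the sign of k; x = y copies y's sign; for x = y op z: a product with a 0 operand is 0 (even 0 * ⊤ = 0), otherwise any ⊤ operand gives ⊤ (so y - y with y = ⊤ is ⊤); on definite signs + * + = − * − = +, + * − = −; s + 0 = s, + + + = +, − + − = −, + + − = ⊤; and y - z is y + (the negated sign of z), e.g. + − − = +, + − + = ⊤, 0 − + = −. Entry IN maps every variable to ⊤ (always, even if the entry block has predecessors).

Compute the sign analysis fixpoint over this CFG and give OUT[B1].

Converged values:
  B0:   IN=(all ⊤)   OUT=(all ⊤)
  B1:   IN=(all ⊤)   OUT={b:+, c:+; rest ⊤}
  B2:   IN={b:+, c:+; rest ⊤}   OUT={a:+, b:+, c:+, d:+; rest ⊤}
  B3:   IN={b:+; rest ⊤}   OUT={b:+, d:0; rest ⊤}
  B4:   IN={b:+, d:0; rest ⊤}   OUT={b:+, d:0; rest ⊤}
  B5:   IN={b:+, d:0; rest ⊤}   OUT={a:-, b:+; rest ⊤}
  B6:   IN={b:+; rest ⊤}   OUT={b:+; rest ⊤}

Merge at B1: IN[B1] = OUT[B0] = {a: ⊤, b: ⊤, c: ⊤, d: ⊤, e: ⊤, f: ⊤}
Applying B1's transfer function to that IN value gives OUT[B1] (row B1 above).

Answer: {a: ⊤, b: +, c: +, d: ⊤, e: ⊤, f: ⊤}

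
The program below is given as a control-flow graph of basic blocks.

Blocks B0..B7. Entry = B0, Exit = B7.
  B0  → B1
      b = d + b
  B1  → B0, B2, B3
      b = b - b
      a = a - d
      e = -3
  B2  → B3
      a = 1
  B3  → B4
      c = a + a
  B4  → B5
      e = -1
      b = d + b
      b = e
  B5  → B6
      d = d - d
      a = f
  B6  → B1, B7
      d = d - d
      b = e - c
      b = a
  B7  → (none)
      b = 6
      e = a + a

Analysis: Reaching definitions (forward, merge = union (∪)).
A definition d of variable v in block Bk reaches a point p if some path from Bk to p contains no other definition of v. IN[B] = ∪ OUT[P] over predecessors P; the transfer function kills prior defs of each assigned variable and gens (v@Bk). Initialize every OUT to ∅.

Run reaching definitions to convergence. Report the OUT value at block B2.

Answer: {a@B2, b@B1, c@B3, d@B6, e@B1}

Trace:
Per-block solution:
  B0: | IN={a@B1, b@B1, c@B3, d@B6, e@B1} | OUT={a@B1, b@B0, c@B3, d@B6, e@B1}
  B1: | IN={a@B1, a@B5, b@B0, b@B6, c@B3, d@B6, e@B1, e@B4} | OUT={a@B1, b@B1, c@B3, d@B6, e@B1}
  B2: | IN={a@B1, b@B1, c@B3, d@B6, e@B1} | OUT={a@B2, b@B1, c@B3, d@B6, e@B1}
  B3: | IN={a@B1, a@B2, b@B1, c@B3, d@B6, e@B1} | OUT={a@B1, a@B2, b@B1, c@B3, d@B6, e@B1}
  B4: | IN={a@B1, a@B2, b@B1, c@B3, d@B6, e@B1} | OUT={a@B1, a@B2, b@B4, c@B3, d@B6, e@B4}
  B5: | IN={a@B1, a@B2, b@B4, c@B3, d@B6, e@B4} | OUT={a@B5, b@B4, c@B3, d@B5, e@B4}
  B6: | IN={a@B5, b@B4, c@B3, d@B5, e@B4} | OUT={a@B5, b@B6, c@B3, d@B6, e@B4}
  B7: | IN={a@B5, b@B6, c@B3, d@B6, e@B4} | OUT={a@B5, b@B7, c@B3, d@B6, e@B7}

Merge at B2: IN[B2] = OUT[B1] = {a@B1, b@B1, c@B3, d@B6, e@B1}
Applying B2's transfer function to that IN value gives OUT[B2] (row B2 above).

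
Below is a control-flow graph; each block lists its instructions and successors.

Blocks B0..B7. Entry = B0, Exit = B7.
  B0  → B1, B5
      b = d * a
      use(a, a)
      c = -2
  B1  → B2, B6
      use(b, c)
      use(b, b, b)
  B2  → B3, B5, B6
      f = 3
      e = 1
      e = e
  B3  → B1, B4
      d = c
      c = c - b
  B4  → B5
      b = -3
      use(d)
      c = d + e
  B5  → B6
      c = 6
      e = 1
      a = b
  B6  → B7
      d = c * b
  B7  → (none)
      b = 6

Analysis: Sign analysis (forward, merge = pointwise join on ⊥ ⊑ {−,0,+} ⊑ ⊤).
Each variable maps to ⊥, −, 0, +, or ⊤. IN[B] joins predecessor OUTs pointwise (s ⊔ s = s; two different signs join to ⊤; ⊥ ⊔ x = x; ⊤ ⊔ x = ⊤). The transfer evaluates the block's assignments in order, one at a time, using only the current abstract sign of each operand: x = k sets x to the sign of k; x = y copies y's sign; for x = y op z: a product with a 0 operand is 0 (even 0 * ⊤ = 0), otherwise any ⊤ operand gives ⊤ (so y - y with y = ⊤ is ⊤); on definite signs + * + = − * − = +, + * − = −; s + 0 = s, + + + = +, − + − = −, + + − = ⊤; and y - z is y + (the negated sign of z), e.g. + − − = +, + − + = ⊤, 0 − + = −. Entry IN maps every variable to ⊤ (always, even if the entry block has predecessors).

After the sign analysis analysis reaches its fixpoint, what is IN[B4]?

Converged values:
  B0:  IN=(all ⊤)  OUT={c:-; rest ⊤}
  B1:  IN=(all ⊤)  OUT=(all ⊤)
  B2:  IN=(all ⊤)  OUT={e:+, f:+; rest ⊤}
  B3:  IN={e:+, f:+; rest ⊤}  OUT={e:+, f:+; rest ⊤}
  B4:  IN={e:+, f:+; rest ⊤}  OUT={b:-, e:+, f:+; rest ⊤}
  B5:  IN=(all ⊤)  OUT={c:+, e:+; rest ⊤}
  B6:  IN=(all ⊤)  OUT=(all ⊤)
  B7:  IN=(all ⊤)  OUT={b:+; rest ⊤}

Merge at B4: IN[B4] = OUT[B3] = {a: ⊤, b: ⊤, c: ⊤, d: ⊤, e: +, f: +}

Answer: {a: ⊤, b: ⊤, c: ⊤, d: ⊤, e: +, f: +}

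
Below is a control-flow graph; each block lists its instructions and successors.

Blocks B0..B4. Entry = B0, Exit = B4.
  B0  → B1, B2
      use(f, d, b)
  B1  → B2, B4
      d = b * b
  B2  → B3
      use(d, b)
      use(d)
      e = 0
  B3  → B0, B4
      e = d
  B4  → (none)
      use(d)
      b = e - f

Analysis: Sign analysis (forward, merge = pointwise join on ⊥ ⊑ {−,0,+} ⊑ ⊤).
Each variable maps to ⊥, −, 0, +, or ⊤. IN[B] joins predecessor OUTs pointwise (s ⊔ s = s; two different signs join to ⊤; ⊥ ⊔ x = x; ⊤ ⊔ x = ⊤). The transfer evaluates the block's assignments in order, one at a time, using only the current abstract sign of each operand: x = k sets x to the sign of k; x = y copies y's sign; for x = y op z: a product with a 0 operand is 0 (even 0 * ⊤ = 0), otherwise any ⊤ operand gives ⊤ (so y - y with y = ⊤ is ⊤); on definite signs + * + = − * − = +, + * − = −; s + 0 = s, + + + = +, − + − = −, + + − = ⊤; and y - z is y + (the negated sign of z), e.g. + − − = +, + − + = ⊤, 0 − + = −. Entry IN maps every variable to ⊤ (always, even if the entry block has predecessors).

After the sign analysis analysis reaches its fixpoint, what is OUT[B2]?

Fixpoint table:
  B0: | IN=(all ⊤) | OUT=(all ⊤)
  B1: | IN=(all ⊤) | OUT=(all ⊤)
  B2: | IN=(all ⊤) | OUT={e:0; rest ⊤}
  B3: | IN={e:0; rest ⊤} | OUT=(all ⊤)
  B4: | IN=(all ⊤) | OUT=(all ⊤)

Merge at B2: IN[B2] = OUT[B0] ⊔ OUT[B1] = {a: ⊤, b: ⊤, c: ⊤, d: ⊤, e: ⊤, f: ⊤}
Applying B2's transfer function to that IN value gives OUT[B2] (row B2 above).

Answer: {a: ⊤, b: ⊤, c: ⊤, d: ⊤, e: 0, f: ⊤}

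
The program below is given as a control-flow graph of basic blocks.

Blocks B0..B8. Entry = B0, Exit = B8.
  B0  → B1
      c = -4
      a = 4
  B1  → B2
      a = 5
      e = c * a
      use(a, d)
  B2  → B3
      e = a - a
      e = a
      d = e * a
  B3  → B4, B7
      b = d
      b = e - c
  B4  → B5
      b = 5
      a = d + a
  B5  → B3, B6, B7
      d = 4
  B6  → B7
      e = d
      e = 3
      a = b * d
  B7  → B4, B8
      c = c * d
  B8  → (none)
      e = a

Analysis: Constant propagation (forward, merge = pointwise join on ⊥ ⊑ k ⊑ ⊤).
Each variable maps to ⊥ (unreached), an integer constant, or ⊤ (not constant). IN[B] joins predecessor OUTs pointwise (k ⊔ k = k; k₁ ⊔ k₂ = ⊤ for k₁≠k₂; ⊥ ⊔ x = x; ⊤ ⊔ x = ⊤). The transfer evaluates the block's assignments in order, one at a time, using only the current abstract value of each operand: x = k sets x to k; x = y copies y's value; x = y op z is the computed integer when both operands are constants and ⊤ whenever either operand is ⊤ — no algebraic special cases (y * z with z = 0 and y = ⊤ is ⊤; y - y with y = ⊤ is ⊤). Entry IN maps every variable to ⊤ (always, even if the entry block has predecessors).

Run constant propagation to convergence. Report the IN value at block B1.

Answer: {a: 4, b: ⊤, c: -4, d: ⊤, e: ⊤, f: ⊤}

Working:
Per-block solution:
  B0:   IN=(all ⊤)   OUT={a:4, c:-4; rest ⊤}
  B1:   IN={a:4, c:-4; rest ⊤}   OUT={a:5, c:-4, e:-20; rest ⊤}
  B2:   IN={a:5, c:-4, e:-20; rest ⊤}   OUT={a:5, c:-4, d:25, e:5; rest ⊤}
  B3:   IN=(all ⊤)   OUT=(all ⊤)
  B4:   IN=(all ⊤)   OUT={b:5; rest ⊤}
  B5:   IN={b:5; rest ⊤}   OUT={b:5, d:4; rest ⊤}
  B6:   IN={b:5, d:4; rest ⊤}   OUT={a:20, b:5, d:4, e:3; rest ⊤}
  B7:   IN=(all ⊤)   OUT=(all ⊤)
  B8:   IN=(all ⊤)   OUT=(all ⊤)

Merge at B1: IN[B1] = OUT[B0] = {a: 4, b: ⊤, c: -4, d: ⊤, e: ⊤, f: ⊤}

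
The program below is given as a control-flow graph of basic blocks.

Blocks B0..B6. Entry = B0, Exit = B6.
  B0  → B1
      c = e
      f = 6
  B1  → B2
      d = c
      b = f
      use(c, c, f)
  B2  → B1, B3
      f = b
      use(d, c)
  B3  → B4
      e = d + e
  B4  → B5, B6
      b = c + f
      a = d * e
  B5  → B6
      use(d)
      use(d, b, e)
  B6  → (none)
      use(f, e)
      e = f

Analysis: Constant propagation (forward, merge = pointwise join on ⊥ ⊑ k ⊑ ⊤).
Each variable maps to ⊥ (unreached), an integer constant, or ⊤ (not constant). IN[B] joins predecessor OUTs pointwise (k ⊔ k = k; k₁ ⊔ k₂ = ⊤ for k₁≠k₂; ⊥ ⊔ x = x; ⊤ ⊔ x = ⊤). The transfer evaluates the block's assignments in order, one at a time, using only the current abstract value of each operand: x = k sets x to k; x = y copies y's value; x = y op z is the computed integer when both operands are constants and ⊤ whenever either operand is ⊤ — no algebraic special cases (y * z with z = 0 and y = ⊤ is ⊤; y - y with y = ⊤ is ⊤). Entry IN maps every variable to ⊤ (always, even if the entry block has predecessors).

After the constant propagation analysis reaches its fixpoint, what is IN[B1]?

Answer: {a: ⊤, b: ⊤, c: ⊤, d: ⊤, e: ⊤, f: 6}

Working:
Per-block solution:
  B0:  IN=(all ⊤)  OUT={f:6; rest ⊤}
  B1:  IN={f:6; rest ⊤}  OUT={b:6, f:6; rest ⊤}
  B2:  IN={b:6, f:6; rest ⊤}  OUT={b:6, f:6; rest ⊤}
  B3:  IN={b:6, f:6; rest ⊤}  OUT={b:6, f:6; rest ⊤}
  B4:  IN={b:6, f:6; rest ⊤}  OUT={f:6; rest ⊤}
  B5:  IN={f:6; rest ⊤}  OUT={f:6; rest ⊤}
  B6:  IN={f:6; rest ⊤}  OUT={e:6, f:6; rest ⊤}

Merge at B1: IN[B1] = OUT[B0] ⊔ OUT[B2] = {a: ⊤, b: ⊤, c: ⊤, d: ⊤, e: ⊤, f: 6}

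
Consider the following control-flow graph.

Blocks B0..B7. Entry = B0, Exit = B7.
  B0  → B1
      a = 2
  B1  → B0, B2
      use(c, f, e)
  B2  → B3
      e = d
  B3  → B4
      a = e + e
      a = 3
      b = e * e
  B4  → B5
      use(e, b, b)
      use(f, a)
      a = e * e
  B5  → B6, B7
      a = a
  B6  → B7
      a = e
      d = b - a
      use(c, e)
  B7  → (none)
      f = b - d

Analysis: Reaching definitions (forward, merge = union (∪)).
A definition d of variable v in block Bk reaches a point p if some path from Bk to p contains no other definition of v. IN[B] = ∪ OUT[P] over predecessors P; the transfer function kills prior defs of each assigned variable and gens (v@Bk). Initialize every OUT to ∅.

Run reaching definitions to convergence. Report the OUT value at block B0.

Fixpoint table:
  B0:  IN={a@B0}  OUT={a@B0}
  B1:  IN={a@B0}  OUT={a@B0}
  B2:  IN={a@B0}  OUT={a@B0, e@B2}
  B3:  IN={a@B0, e@B2}  OUT={a@B3, b@B3, e@B2}
  B4:  IN={a@B3, b@B3, e@B2}  OUT={a@B4, b@B3, e@B2}
  B5:  IN={a@B4, b@B3, e@B2}  OUT={a@B5, b@B3, e@B2}
  B6:  IN={a@B5, b@B3, e@B2}  OUT={a@B6, b@B3, d@B6, e@B2}
  B7:  IN={a@B5, a@B6, b@B3, d@B6, e@B2}  OUT={a@B5, a@B6, b@B3, d@B6, e@B2, f@B7}

Merge at B0 (entry node, so the boundary value {} is joined with the incoming edge(s)): IN[B0] = {} ⊔ OUT[B1] = {a@B0}
Applying B0's transfer function to that IN value gives OUT[B0] (row B0 above).

Answer: {a@B0}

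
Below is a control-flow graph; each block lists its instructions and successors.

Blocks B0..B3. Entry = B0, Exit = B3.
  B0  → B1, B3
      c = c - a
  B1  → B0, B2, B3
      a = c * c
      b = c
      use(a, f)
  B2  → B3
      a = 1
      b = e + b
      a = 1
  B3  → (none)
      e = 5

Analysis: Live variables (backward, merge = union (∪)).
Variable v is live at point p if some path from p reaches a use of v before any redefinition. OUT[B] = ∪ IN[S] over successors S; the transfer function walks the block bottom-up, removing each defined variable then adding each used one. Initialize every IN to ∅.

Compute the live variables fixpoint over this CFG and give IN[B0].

Answer: {a, c, e, f}

Derivation:
Converged values:
  B0:  IN={a, c, e, f}  OUT={c, e, f}
  B1:  IN={c, e, f}  OUT={a, b, c, e, f}
  B2:  IN={b, e}  OUT={}
  B3:  IN={}  OUT={}

Merge at B0: OUT[B0] = IN[B1] ⊔ IN[B3] = {c, e, f}
Applying B0's transfer function to that OUT value gives IN[B0] (row B0 above).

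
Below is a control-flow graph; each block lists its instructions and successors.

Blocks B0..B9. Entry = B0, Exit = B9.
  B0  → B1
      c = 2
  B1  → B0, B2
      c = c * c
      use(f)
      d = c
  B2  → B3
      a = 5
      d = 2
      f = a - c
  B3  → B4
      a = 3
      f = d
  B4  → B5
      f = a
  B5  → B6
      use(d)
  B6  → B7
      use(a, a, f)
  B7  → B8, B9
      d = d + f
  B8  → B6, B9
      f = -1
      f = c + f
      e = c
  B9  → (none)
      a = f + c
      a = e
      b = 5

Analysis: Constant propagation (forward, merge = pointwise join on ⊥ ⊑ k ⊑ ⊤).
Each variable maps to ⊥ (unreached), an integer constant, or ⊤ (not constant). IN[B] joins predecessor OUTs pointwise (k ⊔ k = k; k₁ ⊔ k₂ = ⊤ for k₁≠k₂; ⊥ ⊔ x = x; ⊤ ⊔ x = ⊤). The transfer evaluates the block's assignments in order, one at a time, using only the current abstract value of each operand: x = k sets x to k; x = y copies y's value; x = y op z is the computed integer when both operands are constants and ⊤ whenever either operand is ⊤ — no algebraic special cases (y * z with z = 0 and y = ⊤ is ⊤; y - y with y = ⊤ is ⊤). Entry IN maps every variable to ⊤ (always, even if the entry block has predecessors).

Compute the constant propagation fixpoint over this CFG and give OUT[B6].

Per-block solution:
  B0:   IN=(all ⊤)   OUT={c:2; rest ⊤}
  B1:   IN={c:2; rest ⊤}   OUT={c:4, d:4; rest ⊤}
  B2:   IN={c:4, d:4; rest ⊤}   OUT={a:5, c:4, d:2, f:1; rest ⊤}
  B3:   IN={a:5, c:4, d:2, f:1; rest ⊤}   OUT={a:3, c:4, d:2, f:2; rest ⊤}
  B4:   IN={a:3, c:4, d:2, f:2; rest ⊤}   OUT={a:3, c:4, d:2, f:3; rest ⊤}
  B5:   IN={a:3, c:4, d:2, f:3; rest ⊤}   OUT={a:3, c:4, d:2, f:3; rest ⊤}
  B6:   IN={a:3, c:4, f:3; rest ⊤}   OUT={a:3, c:4, f:3; rest ⊤}
  B7:   IN={a:3, c:4, f:3; rest ⊤}   OUT={a:3, c:4, f:3; rest ⊤}
  B8:   IN={a:3, c:4, f:3; rest ⊤}   OUT={a:3, c:4, e:4, f:3; rest ⊤}
  B9:   IN={a:3, c:4, f:3; rest ⊤}   OUT={b:5, c:4, f:3; rest ⊤}

Merge at B6: IN[B6] = OUT[B5] ⊔ OUT[B8] = {a: 3, b: ⊤, c: 4, d: ⊤, e: ⊤, f: 3}
Applying B6's transfer function to that IN value gives OUT[B6] (row B6 above).

Answer: {a: 3, b: ⊤, c: 4, d: ⊤, e: ⊤, f: 3}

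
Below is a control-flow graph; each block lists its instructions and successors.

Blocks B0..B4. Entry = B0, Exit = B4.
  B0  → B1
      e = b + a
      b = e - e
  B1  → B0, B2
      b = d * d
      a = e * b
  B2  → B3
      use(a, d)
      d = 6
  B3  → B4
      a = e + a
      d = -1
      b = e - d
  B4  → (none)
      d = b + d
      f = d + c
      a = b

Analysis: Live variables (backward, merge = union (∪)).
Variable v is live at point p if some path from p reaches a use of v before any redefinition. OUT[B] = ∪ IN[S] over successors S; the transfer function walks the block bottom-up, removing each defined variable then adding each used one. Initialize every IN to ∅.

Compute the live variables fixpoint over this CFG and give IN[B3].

Answer: {a, c, e}

Trace:
Fixpoint table:
  B0:  IN={a, b, c, d}  OUT={c, d, e}
  B1:  IN={c, d, e}  OUT={a, b, c, d, e}
  B2:  IN={a, c, d, e}  OUT={a, c, e}
  B3:  IN={a, c, e}  OUT={b, c, d}
  B4:  IN={b, c, d}  OUT={}

Merge at B3: OUT[B3] = IN[B4] = {b, c, d}
Applying B3's transfer function to that OUT value gives IN[B3] (row B3 above).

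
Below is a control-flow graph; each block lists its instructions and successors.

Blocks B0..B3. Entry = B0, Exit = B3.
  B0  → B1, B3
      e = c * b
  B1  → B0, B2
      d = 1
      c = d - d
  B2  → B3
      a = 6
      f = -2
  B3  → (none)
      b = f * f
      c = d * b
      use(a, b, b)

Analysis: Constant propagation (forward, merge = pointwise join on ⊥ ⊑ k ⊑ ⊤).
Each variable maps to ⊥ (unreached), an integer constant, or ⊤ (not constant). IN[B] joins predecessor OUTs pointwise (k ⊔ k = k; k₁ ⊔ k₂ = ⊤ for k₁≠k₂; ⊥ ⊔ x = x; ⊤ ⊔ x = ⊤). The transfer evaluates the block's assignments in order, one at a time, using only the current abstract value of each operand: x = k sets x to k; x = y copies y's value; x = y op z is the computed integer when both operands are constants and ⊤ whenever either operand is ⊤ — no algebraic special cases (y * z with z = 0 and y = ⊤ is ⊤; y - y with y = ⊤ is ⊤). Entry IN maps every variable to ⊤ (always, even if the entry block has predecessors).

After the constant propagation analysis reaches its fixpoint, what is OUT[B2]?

Answer: {a: 6, b: ⊤, c: 0, d: 1, e: ⊤, f: -2}

Working:
Fixpoint table:
  B0:  IN=(all ⊤)  OUT=(all ⊤)
  B1:  IN=(all ⊤)  OUT={c:0, d:1; rest ⊤}
  B2:  IN={c:0, d:1; rest ⊤}  OUT={a:6, c:0, d:1, f:-2; rest ⊤}
  B3:  IN=(all ⊤)  OUT=(all ⊤)

Merge at B2: IN[B2] = OUT[B1] = {a: ⊤, b: ⊤, c: 0, d: 1, e: ⊤, f: ⊤}
Applying B2's transfer function to that IN value gives OUT[B2] (row B2 above).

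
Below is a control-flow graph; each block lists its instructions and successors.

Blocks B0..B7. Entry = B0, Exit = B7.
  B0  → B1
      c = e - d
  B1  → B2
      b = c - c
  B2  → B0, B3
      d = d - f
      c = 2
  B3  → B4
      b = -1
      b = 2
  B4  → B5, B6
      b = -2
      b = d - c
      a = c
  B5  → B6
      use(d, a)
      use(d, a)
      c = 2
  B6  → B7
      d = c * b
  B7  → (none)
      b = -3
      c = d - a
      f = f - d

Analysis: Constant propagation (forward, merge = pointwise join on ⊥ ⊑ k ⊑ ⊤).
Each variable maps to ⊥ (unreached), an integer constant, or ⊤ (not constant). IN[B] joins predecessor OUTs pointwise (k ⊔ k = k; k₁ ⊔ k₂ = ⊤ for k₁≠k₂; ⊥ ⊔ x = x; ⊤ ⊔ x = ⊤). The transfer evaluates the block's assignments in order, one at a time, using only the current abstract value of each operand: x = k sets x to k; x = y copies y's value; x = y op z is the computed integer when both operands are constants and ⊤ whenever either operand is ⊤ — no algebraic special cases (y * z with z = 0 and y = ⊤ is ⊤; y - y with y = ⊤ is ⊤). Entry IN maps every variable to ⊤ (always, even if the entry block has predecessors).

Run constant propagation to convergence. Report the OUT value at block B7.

Answer: {a: 2, b: -3, c: ⊤, d: ⊤, e: ⊤, f: ⊤}

Trace:
Converged values:
  B0:   IN=(all ⊤)   OUT=(all ⊤)
  B1:   IN=(all ⊤)   OUT=(all ⊤)
  B2:   IN=(all ⊤)   OUT={c:2; rest ⊤}
  B3:   IN={c:2; rest ⊤}   OUT={b:2, c:2; rest ⊤}
  B4:   IN={b:2, c:2; rest ⊤}   OUT={a:2, c:2; rest ⊤}
  B5:   IN={a:2, c:2; rest ⊤}   OUT={a:2, c:2; rest ⊤}
  B6:   IN={a:2, c:2; rest ⊤}   OUT={a:2, c:2; rest ⊤}
  B7:   IN={a:2, c:2; rest ⊤}   OUT={a:2, b:-3; rest ⊤}

Merge at B7: IN[B7] = OUT[B6] = {a: 2, b: ⊤, c: 2, d: ⊤, e: ⊤, f: ⊤}
Applying B7's transfer function to that IN value gives OUT[B7] (row B7 above).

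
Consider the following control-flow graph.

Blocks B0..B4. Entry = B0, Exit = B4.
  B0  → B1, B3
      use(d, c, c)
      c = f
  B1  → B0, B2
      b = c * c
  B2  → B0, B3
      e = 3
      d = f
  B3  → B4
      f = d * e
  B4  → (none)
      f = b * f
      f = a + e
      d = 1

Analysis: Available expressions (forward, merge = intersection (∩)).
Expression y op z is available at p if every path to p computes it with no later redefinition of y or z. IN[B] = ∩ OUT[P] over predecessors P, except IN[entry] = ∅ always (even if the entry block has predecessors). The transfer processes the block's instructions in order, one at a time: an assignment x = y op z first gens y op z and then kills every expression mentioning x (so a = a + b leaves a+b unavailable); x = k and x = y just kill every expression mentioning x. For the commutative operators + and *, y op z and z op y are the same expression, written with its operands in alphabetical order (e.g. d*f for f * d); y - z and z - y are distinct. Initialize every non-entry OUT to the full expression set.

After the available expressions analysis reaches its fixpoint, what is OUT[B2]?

Answer: {c*c}

Derivation:
Fixpoint table:
  B0: | IN={} | OUT={}
  B1: | IN={} | OUT={c*c}
  B2: | IN={c*c} | OUT={c*c}
  B3: | IN={} | OUT={d*e}
  B4: | IN={d*e} | OUT={a+e}

Merge at B2: IN[B2] = OUT[B1] = {c*c}
Applying B2's transfer function to that IN value gives OUT[B2] (row B2 above).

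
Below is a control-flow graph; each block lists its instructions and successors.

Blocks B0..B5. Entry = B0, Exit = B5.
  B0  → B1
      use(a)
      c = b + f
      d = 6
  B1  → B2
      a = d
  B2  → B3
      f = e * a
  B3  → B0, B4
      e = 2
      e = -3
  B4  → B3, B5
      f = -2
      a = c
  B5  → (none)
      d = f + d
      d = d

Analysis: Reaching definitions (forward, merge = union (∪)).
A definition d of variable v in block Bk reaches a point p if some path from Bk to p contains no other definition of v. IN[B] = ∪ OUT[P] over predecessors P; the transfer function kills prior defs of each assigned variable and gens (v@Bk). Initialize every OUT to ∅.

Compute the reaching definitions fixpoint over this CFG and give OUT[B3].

Answer: {a@B1, a@B4, c@B0, d@B0, e@B3, f@B2, f@B4}

Trace:
Per-block solution:
  B0:   IN={a@B1, a@B4, c@B0, d@B0, e@B3, f@B2, f@B4}   OUT={a@B1, a@B4, c@B0, d@B0, e@B3, f@B2, f@B4}
  B1:   IN={a@B1, a@B4, c@B0, d@B0, e@B3, f@B2, f@B4}   OUT={a@B1, c@B0, d@B0, e@B3, f@B2, f@B4}
  B2:   IN={a@B1, c@B0, d@B0, e@B3, f@B2, f@B4}   OUT={a@B1, c@B0, d@B0, e@B3, f@B2}
  B3:   IN={a@B1, a@B4, c@B0, d@B0, e@B3, f@B2, f@B4}   OUT={a@B1, a@B4, c@B0, d@B0, e@B3, f@B2, f@B4}
  B4:   IN={a@B1, a@B4, c@B0, d@B0, e@B3, f@B2, f@B4}   OUT={a@B4, c@B0, d@B0, e@B3, f@B4}
  B5:   IN={a@B4, c@B0, d@B0, e@B3, f@B4}   OUT={a@B4, c@B0, d@B5, e@B3, f@B4}

Merge at B3: IN[B3] = OUT[B2] ⊔ OUT[B4] = {a@B1, a@B4, c@B0, d@B0, e@B3, f@B2, f@B4}
Applying B3's transfer function to that IN value gives OUT[B3] (row B3 above).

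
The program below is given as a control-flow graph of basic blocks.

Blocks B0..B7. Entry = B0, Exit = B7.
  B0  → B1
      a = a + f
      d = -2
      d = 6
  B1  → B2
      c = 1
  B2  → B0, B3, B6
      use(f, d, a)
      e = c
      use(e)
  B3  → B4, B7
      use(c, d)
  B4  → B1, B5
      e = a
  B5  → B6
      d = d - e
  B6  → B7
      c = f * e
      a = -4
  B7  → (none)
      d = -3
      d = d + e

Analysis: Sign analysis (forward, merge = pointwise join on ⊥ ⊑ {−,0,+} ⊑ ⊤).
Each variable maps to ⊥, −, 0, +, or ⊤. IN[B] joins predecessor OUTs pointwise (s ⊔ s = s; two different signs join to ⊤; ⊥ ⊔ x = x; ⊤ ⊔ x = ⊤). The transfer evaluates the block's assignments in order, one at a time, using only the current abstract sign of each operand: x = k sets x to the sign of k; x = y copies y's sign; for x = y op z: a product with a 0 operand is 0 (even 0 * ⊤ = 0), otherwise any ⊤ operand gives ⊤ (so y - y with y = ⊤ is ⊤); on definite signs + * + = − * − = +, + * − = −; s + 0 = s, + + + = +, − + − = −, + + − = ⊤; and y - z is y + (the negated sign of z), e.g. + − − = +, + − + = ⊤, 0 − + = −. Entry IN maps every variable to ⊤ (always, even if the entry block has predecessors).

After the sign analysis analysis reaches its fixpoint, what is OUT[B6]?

Fixpoint table:
  B0: | IN=(all ⊤) | OUT={d:+; rest ⊤}
  B1: | IN={d:+; rest ⊤} | OUT={c:+, d:+; rest ⊤}
  B2: | IN={c:+, d:+; rest ⊤} | OUT={c:+, d:+, e:+; rest ⊤}
  B3: | IN={c:+, d:+, e:+; rest ⊤} | OUT={c:+, d:+, e:+; rest ⊤}
  B4: | IN={c:+, d:+, e:+; rest ⊤} | OUT={c:+, d:+; rest ⊤}
  B5: | IN={c:+, d:+; rest ⊤} | OUT={c:+; rest ⊤}
  B6: | IN={c:+; rest ⊤} | OUT={a:-; rest ⊤}
  B7: | IN=(all ⊤) | OUT=(all ⊤)

Merge at B6: IN[B6] = OUT[B2] ⊔ OUT[B5] = {a: ⊤, b: ⊤, c: +, d: ⊤, e: ⊤, f: ⊤}
Applying B6's transfer function to that IN value gives OUT[B6] (row B6 above).

Answer: {a: -, b: ⊤, c: ⊤, d: ⊤, e: ⊤, f: ⊤}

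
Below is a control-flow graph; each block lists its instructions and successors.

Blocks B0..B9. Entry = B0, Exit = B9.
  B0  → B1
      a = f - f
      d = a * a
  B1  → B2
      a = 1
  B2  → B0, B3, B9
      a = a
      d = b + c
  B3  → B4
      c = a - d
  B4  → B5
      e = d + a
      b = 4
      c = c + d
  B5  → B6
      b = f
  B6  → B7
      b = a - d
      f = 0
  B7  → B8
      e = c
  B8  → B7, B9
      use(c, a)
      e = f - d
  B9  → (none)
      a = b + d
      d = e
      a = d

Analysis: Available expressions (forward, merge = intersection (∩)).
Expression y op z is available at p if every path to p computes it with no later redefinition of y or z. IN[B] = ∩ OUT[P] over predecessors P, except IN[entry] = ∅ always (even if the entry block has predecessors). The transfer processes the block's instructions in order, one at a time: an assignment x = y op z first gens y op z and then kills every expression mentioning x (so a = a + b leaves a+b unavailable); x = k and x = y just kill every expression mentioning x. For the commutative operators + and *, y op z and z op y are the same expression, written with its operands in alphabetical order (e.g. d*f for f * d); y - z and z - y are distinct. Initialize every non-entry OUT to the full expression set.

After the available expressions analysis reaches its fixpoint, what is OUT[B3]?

Answer: {a-d, f-f}

Derivation:
Converged values:
  B0: | IN={} | OUT={a*a, f-f}
  B1: | IN={a*a, f-f} | OUT={f-f}
  B2: | IN={f-f} | OUT={b+c, f-f}
  B3: | IN={b+c, f-f} | OUT={a-d, f-f}
  B4: | IN={a-d, f-f} | OUT={a+d, a-d, f-f}
  B5: | IN={a+d, a-d, f-f} | OUT={a+d, a-d, f-f}
  B6: | IN={a+d, a-d, f-f} | OUT={a+d, a-d}
  B7: | IN={a+d, a-d} | OUT={a+d, a-d}
  B8: | IN={a+d, a-d} | OUT={a+d, a-d, f-d}
  B9: | IN={} | OUT={}

Merge at B3: IN[B3] = OUT[B2] = {b+c, f-f}
Applying B3's transfer function to that IN value gives OUT[B3] (row B3 above).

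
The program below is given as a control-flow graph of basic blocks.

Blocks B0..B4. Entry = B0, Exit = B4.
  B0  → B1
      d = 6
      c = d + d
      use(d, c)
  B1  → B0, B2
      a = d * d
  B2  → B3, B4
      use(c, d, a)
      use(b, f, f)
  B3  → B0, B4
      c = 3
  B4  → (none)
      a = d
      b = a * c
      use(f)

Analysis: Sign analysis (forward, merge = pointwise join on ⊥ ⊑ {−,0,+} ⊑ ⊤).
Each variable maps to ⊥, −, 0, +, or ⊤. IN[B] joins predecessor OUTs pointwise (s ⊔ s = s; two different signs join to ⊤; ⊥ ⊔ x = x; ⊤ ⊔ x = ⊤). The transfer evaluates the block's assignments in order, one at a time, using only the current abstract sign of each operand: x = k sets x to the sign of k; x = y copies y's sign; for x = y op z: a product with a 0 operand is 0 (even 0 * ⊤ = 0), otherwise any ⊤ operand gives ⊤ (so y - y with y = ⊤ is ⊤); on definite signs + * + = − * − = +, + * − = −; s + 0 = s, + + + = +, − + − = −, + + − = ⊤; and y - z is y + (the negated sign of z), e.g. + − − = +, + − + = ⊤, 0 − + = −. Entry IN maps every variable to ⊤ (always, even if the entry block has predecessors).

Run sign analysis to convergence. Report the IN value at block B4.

Per-block solution:
  B0:  IN=(all ⊤)  OUT={c:+, d:+; rest ⊤}
  B1:  IN={c:+, d:+; rest ⊤}  OUT={a:+, c:+, d:+; rest ⊤}
  B2:  IN={a:+, c:+, d:+; rest ⊤}  OUT={a:+, c:+, d:+; rest ⊤}
  B3:  IN={a:+, c:+, d:+; rest ⊤}  OUT={a:+, c:+, d:+; rest ⊤}
  B4:  IN={a:+, c:+, d:+; rest ⊤}  OUT={a:+, b:+, c:+, d:+; rest ⊤}

Merge at B4: IN[B4] = OUT[B2] ⊔ OUT[B3] = {a: +, b: ⊤, c: +, d: +, e: ⊤, f: ⊤}

Answer: {a: +, b: ⊤, c: +, d: +, e: ⊤, f: ⊤}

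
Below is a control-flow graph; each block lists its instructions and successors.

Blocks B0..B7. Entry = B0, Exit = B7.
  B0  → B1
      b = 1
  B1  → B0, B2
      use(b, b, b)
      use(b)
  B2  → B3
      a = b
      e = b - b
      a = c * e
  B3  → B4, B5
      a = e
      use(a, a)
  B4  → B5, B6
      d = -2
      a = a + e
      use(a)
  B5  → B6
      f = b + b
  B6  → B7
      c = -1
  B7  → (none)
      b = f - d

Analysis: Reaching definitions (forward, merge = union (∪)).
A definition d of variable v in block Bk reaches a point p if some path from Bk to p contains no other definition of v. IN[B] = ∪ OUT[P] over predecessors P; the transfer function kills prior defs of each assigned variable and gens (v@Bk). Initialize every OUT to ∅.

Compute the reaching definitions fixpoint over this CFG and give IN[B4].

Answer: {a@B3, b@B0, e@B2}

Derivation:
Converged values:
  B0:   IN={b@B0}   OUT={b@B0}
  B1:   IN={b@B0}   OUT={b@B0}
  B2:   IN={b@B0}   OUT={a@B2, b@B0, e@B2}
  B3:   IN={a@B2, b@B0, e@B2}   OUT={a@B3, b@B0, e@B2}
  B4:   IN={a@B3, b@B0, e@B2}   OUT={a@B4, b@B0, d@B4, e@B2}
  B5:   IN={a@B3, a@B4, b@B0, d@B4, e@B2}   OUT={a@B3, a@B4, b@B0, d@B4, e@B2, f@B5}
  B6:   IN={a@B3, a@B4, b@B0, d@B4, e@B2, f@B5}   OUT={a@B3, a@B4, b@B0, c@B6, d@B4, e@B2, f@B5}
  B7:   IN={a@B3, a@B4, b@B0, c@B6, d@B4, e@B2, f@B5}   OUT={a@B3, a@B4, b@B7, c@B6, d@B4, e@B2, f@B5}

Merge at B4: IN[B4] = OUT[B3] = {a@B3, b@B0, e@B2}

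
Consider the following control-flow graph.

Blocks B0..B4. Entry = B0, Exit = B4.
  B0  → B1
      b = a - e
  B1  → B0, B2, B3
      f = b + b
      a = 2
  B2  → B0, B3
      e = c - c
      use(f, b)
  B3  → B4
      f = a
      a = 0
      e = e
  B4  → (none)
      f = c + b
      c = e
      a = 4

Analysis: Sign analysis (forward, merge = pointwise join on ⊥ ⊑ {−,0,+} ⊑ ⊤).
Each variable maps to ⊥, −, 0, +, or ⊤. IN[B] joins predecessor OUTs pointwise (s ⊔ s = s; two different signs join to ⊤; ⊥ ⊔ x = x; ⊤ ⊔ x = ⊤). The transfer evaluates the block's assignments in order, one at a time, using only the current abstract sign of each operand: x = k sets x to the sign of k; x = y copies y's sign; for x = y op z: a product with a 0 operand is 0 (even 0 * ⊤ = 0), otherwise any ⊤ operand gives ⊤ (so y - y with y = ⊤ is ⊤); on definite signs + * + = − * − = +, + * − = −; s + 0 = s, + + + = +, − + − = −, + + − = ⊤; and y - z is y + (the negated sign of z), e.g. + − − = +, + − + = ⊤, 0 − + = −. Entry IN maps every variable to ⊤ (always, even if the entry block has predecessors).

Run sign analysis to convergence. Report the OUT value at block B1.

Answer: {a: +, b: ⊤, c: ⊤, d: ⊤, e: ⊤, f: ⊤}

Trace:
Fixpoint table:
  B0:   IN=(all ⊤)   OUT=(all ⊤)
  B1:   IN=(all ⊤)   OUT={a:+; rest ⊤}
  B2:   IN={a:+; rest ⊤}   OUT={a:+; rest ⊤}
  B3:   IN={a:+; rest ⊤}   OUT={a:0, f:+; rest ⊤}
  B4:   IN={a:0, f:+; rest ⊤}   OUT={a:+; rest ⊤}

Merge at B1: IN[B1] = OUT[B0] = {a: ⊤, b: ⊤, c: ⊤, d: ⊤, e: ⊤, f: ⊤}
Applying B1's transfer function to that IN value gives OUT[B1] (row B1 above).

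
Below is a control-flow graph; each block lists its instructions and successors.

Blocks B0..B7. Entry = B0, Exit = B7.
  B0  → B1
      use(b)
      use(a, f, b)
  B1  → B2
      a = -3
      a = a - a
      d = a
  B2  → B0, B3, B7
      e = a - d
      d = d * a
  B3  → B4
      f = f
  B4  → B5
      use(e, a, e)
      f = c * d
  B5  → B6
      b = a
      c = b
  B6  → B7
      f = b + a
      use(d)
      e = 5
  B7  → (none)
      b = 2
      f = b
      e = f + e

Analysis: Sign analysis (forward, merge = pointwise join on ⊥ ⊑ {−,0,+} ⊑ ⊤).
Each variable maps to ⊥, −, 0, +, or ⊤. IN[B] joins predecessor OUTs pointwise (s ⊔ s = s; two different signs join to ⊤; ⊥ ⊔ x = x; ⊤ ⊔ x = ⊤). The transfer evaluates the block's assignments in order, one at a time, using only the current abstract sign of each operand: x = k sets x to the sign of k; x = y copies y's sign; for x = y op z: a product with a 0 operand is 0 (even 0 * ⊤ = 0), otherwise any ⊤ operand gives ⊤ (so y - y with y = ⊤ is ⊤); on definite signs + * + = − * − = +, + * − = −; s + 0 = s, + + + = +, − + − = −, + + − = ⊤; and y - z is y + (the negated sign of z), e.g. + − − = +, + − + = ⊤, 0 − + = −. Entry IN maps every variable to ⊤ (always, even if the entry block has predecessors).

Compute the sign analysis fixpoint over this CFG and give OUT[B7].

Answer: {a: ⊤, b: +, c: ⊤, d: ⊤, e: ⊤, f: +}

Trace:
Converged values:
  B0: | IN=(all ⊤) | OUT=(all ⊤)
  B1: | IN=(all ⊤) | OUT=(all ⊤)
  B2: | IN=(all ⊤) | OUT=(all ⊤)
  B3: | IN=(all ⊤) | OUT=(all ⊤)
  B4: | IN=(all ⊤) | OUT=(all ⊤)
  B5: | IN=(all ⊤) | OUT=(all ⊤)
  B6: | IN=(all ⊤) | OUT={e:+; rest ⊤}
  B7: | IN=(all ⊤) | OUT={b:+, f:+; rest ⊤}

Merge at B7: IN[B7] = OUT[B2] ⊔ OUT[B6] = {a: ⊤, b: ⊤, c: ⊤, d: ⊤, e: ⊤, f: ⊤}
Applying B7's transfer function to that IN value gives OUT[B7] (row B7 above).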